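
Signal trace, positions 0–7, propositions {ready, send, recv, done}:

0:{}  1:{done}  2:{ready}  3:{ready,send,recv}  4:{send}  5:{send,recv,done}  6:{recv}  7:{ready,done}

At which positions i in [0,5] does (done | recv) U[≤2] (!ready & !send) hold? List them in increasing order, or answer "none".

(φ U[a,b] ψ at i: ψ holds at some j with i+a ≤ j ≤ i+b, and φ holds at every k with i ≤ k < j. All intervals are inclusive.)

0, 1, 5

Evaluate at each i in [0,5]:
  i=0: ✓ (rhs at j=0)
  i=1: ✓ (rhs at j=1)
  i=2: ✗ (no rhs in [2,4])
  i=3: ✗ (no rhs in [3,5])
  i=4: ✗ (lhs fails at k=4 before rhs at j=6)
  i=5: ✓ (rhs at j=6; lhs holds on [5,5])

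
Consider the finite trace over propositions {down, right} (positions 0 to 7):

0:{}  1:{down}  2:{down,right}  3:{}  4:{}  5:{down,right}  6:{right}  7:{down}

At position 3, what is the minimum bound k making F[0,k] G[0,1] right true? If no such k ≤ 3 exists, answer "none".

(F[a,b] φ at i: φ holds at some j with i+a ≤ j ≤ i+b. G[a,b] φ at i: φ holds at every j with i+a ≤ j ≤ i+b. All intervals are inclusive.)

2

Scan j = 3,4,… for G[0,1] right:
  j=3: fails
  j=4: fails
  j=5: holds
First hit at j=5, so smallest k = 5-3 = 2.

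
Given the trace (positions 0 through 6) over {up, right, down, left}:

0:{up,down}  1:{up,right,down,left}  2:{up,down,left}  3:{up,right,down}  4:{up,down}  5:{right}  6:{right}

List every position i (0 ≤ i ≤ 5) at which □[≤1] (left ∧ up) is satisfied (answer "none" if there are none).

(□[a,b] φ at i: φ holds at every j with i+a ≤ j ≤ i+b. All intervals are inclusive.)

Evaluate at each i in [0,5]:
  i=0: ✗ (fails at j=0)
  i=1: ✓ (all of [1,2])
  i=2: ✗ (fails at j=3)
  i=3: ✗ (fails at j=3)
  i=4: ✗ (fails at j=4)
  i=5: ✗ (fails at j=5)

1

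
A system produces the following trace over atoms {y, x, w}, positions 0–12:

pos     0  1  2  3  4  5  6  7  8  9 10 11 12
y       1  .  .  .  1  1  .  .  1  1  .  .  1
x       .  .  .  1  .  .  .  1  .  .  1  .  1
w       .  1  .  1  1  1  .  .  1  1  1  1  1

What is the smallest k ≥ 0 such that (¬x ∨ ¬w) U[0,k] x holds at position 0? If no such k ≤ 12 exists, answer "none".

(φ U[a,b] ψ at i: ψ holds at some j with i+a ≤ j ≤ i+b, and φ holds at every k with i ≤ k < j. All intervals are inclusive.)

3

Need earliest j ≥ 0 with x, and (¬x ∨ ¬w) at every k in [0,j-1].
  j=0: rhs fails.
  j=1: rhs fails.
  j=2: rhs fails.
  j=3: rhs holds; lhs holds on [0,2]. k = 3.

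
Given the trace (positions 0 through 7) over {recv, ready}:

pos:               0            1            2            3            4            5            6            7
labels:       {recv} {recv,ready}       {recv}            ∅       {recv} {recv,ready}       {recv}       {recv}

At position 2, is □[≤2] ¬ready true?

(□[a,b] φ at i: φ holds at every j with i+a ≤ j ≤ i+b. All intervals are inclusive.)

Holds

Check ¬ready at every j in [2,4]:
  j=2: true
  j=3: true
  j=4: true
All positions satisfy it → formula holds.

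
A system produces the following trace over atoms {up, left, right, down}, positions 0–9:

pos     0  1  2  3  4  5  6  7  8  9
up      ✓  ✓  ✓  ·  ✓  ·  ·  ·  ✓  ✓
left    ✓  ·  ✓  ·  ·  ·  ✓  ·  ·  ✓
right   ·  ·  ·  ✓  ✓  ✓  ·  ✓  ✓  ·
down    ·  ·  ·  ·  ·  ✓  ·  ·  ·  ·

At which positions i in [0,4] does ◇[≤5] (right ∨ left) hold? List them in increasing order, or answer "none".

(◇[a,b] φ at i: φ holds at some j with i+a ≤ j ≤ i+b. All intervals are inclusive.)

0, 1, 2, 3, 4

Evaluate at each i in [0,4]:
  i=0: ✓ (witness j=0)
  i=1: ✓ (witness j=2)
  i=2: ✓ (witness j=2)
  i=3: ✓ (witness j=3)
  i=4: ✓ (witness j=4)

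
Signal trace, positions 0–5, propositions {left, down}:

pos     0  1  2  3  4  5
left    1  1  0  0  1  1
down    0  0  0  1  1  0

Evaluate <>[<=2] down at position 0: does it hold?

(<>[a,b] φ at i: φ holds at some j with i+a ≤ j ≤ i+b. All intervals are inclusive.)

False

Check down at each j in [0,2]:
  j=0: false
  j=1: false
  j=2: false
No position in the window satisfies it → formula fails.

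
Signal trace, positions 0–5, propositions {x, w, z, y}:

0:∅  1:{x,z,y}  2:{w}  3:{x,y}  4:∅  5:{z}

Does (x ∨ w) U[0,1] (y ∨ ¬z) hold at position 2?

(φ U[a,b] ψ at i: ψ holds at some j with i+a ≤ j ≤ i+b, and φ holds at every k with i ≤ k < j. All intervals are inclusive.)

Yes

Need some j in [2,3] with (y ∨ ¬z), and (x ∨ w) at every k in [2,j-1].
  j=2: (y ∨ ¬z) holds; no prefix to check → satisfied.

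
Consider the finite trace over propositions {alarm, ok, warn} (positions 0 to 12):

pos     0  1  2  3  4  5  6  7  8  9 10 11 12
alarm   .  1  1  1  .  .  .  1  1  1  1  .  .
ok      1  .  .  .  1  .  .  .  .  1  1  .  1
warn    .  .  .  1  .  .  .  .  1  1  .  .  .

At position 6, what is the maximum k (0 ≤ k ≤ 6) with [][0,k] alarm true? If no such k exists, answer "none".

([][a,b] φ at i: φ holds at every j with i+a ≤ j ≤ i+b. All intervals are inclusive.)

none

alarm must hold from j=6 onward; find where it first fails.
  j=6: fails → no k works.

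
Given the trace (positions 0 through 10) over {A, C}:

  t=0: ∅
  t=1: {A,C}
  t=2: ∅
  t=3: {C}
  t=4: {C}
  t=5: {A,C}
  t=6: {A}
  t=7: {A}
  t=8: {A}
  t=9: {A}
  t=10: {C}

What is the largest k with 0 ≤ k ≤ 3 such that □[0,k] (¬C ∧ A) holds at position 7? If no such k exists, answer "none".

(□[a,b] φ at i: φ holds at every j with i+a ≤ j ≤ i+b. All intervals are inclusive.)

2

(¬C ∧ A) must hold from j=7 onward; find where it first fails.
  j=7: holds
  j=8: holds
  j=9: holds
  j=10: fails
Holds on [7,9], so largest k = 2.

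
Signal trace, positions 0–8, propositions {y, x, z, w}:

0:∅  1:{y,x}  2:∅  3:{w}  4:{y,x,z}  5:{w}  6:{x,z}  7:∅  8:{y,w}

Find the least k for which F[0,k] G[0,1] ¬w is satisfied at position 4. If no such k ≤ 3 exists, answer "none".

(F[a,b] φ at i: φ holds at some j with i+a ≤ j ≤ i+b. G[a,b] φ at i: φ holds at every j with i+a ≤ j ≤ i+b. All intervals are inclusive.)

Scan j = 4,5,… for G[0,1] ¬w:
  j=4: fails
  j=5: fails
  j=6: holds
First hit at j=6, so smallest k = 6-4 = 2.

2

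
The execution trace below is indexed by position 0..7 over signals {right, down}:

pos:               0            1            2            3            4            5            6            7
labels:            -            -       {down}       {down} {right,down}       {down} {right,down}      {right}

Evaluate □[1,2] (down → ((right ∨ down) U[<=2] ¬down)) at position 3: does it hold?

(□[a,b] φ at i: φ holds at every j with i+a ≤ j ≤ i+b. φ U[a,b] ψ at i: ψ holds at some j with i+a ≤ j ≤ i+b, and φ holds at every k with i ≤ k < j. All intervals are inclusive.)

False

Check (down → ((right ∨ down) U[<=2] ¬down)) at every j in [4,5]:
  j=4: antecedent true; consequent fails → ✗
  j=5: antecedent true; consequent holds → ✓
Fails at j=4 → formula fails.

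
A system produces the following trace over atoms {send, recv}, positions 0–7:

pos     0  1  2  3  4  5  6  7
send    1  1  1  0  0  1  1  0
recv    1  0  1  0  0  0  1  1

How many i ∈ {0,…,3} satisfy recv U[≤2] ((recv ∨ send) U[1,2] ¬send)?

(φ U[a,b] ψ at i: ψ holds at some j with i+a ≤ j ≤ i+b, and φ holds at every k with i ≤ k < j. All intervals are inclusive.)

Evaluate at each i in [0,3]:
  i=0: ✓ (rhs at j=1; lhs holds on [0,0])
  i=1: ✓ (rhs at j=1)
  i=2: ✓ (rhs at j=2)
  i=3: ✗ (lhs fails at k=3 before rhs at j=5)
Positions where it holds: {0, 1, 2} → 3.

3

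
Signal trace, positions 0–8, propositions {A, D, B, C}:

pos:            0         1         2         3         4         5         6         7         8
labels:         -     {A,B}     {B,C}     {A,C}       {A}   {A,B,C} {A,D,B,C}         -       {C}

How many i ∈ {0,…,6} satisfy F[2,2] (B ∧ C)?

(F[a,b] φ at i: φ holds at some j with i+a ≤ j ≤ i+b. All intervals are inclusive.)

Evaluate at each i in [0,6]:
  i=0: ✓ (witness j=2)
  i=1: ✗ (none in [3,3])
  i=2: ✗ (none in [4,4])
  i=3: ✓ (witness j=5)
  i=4: ✓ (witness j=6)
  i=5: ✗ (none in [7,7])
  i=6: ✗ (none in [8,8])
Positions where it holds: {0, 3, 4} → 3.

3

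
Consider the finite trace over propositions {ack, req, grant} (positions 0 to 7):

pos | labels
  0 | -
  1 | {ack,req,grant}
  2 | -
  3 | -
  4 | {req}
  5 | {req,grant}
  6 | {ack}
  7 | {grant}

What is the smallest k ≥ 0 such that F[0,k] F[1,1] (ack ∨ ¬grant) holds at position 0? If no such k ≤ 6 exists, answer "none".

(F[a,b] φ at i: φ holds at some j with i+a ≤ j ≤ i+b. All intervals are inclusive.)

0

Scan j = 0,1,… for F[1,1] (ack ∨ ¬grant):
  j=0: holds
First hit at j=0, so smallest k = 0-0 = 0.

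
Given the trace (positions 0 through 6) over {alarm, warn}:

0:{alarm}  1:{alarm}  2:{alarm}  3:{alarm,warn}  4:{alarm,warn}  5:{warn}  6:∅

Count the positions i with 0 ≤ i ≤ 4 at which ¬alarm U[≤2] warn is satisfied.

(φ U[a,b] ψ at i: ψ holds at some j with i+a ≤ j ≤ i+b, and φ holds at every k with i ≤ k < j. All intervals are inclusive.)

2

Evaluate at each i in [0,4]:
  i=0: ✗ (no rhs in [0,2])
  i=1: ✗ (lhs fails at k=1 before rhs at j=3)
  i=2: ✗ (lhs fails at k=2 before rhs at j=3)
  i=3: ✓ (rhs at j=3)
  i=4: ✓ (rhs at j=4)
Positions where it holds: {3, 4} → 2.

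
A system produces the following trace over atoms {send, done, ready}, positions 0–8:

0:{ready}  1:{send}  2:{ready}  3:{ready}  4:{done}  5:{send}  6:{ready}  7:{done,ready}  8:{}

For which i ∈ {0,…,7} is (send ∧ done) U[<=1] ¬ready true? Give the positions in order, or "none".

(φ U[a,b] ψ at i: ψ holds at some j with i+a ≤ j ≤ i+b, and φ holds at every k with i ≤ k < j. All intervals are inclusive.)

1, 4, 5

Evaluate at each i in [0,7]:
  i=0: ✗ (lhs fails at k=0 before rhs at j=1)
  i=1: ✓ (rhs at j=1)
  i=2: ✗ (no rhs in [2,3])
  i=3: ✗ (lhs fails at k=3 before rhs at j=4)
  i=4: ✓ (rhs at j=4)
  i=5: ✓ (rhs at j=5)
  i=6: ✗ (no rhs in [6,7])
  i=7: ✗ (lhs fails at k=7 before rhs at j=8)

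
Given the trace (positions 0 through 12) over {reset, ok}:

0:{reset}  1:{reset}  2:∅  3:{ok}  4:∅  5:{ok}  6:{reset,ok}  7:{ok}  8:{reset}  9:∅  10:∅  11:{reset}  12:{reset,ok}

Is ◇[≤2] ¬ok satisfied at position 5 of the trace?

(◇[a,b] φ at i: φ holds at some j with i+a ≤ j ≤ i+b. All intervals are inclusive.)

No

Check ¬ok at each j in [5,7]:
  j=5: false
  j=6: false
  j=7: false
No position in the window satisfies it → formula fails.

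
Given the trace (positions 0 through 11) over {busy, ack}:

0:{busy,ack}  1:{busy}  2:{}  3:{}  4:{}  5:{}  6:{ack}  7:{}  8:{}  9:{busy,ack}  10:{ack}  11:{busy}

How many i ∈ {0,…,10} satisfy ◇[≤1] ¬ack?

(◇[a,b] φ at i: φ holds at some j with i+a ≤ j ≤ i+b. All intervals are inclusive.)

10

Evaluate at each i in [0,10]:
  i=0: ✓ (witness j=1)
  i=1: ✓ (witness j=1)
  i=2: ✓ (witness j=2)
  i=3: ✓ (witness j=3)
  i=4: ✓ (witness j=4)
  i=5: ✓ (witness j=5)
  i=6: ✓ (witness j=7)
  i=7: ✓ (witness j=7)
  i=8: ✓ (witness j=8)
  i=9: ✗ (none in [9,10])
  i=10: ✓ (witness j=11)
Positions where it holds: {0, 1, 2, 3, 4, 5, 6, 7, 8, 10} → 10.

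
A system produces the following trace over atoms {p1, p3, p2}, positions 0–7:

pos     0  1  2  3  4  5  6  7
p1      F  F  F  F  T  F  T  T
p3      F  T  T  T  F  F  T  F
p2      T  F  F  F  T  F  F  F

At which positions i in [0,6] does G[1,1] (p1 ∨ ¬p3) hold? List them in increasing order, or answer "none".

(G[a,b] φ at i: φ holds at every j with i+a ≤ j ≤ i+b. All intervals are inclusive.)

Evaluate at each i in [0,6]:
  i=0: ✗ (fails at j=1)
  i=1: ✗ (fails at j=2)
  i=2: ✗ (fails at j=3)
  i=3: ✓ (all of [4,4])
  i=4: ✓ (all of [5,5])
  i=5: ✓ (all of [6,6])
  i=6: ✓ (all of [7,7])

3, 4, 5, 6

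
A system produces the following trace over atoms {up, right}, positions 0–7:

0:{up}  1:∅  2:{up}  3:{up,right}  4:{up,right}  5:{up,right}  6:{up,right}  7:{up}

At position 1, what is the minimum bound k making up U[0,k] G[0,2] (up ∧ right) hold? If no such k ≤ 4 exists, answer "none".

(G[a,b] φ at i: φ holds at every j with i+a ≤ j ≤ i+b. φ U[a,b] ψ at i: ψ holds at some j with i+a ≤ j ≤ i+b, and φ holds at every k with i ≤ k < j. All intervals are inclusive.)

none

Need earliest j ≥ 1 with G[0,2] (up ∧ right), and up at every k in [1,j-1].
  j=1: rhs fails.
  j=2: rhs fails.
  j=3: rhs holds but lhs fails at k=1.
  j=4: rhs holds but lhs fails at k=1.
  j=5: rhs fails.
No witness within the range → none.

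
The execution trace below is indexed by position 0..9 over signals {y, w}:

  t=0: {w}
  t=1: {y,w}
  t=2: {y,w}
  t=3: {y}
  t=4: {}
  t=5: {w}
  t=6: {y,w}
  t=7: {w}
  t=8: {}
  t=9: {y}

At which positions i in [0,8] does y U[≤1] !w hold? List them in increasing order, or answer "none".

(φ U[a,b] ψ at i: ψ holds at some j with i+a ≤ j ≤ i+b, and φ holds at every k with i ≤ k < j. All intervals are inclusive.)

Evaluate at each i in [0,8]:
  i=0: ✗ (no rhs in [0,1])
  i=1: ✗ (no rhs in [1,2])
  i=2: ✓ (rhs at j=3; lhs holds on [2,2])
  i=3: ✓ (rhs at j=3)
  i=4: ✓ (rhs at j=4)
  i=5: ✗ (no rhs in [5,6])
  i=6: ✗ (no rhs in [6,7])
  i=7: ✗ (lhs fails at k=7 before rhs at j=8)
  i=8: ✓ (rhs at j=8)

2, 3, 4, 8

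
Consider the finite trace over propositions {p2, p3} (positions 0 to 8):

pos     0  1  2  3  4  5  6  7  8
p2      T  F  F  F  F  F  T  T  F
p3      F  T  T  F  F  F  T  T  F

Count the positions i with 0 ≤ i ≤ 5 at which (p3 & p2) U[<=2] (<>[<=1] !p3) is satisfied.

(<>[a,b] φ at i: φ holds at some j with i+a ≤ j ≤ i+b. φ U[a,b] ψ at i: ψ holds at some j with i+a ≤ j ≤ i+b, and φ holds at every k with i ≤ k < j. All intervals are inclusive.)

5

Evaluate at each i in [0,5]:
  i=0: ✓ (rhs at j=0)
  i=1: ✗ (lhs fails at k=1 before rhs at j=2)
  i=2: ✓ (rhs at j=2)
  i=3: ✓ (rhs at j=3)
  i=4: ✓ (rhs at j=4)
  i=5: ✓ (rhs at j=5)
Positions where it holds: {0, 2, 3, 4, 5} → 5.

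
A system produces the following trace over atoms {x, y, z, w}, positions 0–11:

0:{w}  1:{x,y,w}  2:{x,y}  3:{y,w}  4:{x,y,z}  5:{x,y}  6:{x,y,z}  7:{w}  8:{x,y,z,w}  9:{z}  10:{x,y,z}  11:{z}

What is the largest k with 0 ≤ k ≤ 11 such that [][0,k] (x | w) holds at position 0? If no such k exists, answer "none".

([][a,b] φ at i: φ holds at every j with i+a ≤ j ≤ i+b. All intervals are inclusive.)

(x | w) must hold from j=0 onward; find where it first fails.
  j=0: holds
  j=1: holds
  j=2: holds
  j=3: holds
  j=4: holds
  j=5: holds
  j=6: holds
  j=7: holds
  j=8: holds
  j=9: fails
Holds on [0,8], so largest k = 8.

8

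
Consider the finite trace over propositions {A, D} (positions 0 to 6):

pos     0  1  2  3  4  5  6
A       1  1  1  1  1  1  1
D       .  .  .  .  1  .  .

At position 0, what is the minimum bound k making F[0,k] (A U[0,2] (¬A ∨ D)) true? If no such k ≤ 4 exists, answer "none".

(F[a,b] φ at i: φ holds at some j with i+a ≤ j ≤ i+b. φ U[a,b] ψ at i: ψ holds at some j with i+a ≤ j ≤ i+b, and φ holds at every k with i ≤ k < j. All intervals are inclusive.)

Scan j = 0,1,… for (A U[0,2] (¬A ∨ D)):
  j=0: fails
  j=1: fails
  j=2: holds
First hit at j=2, so smallest k = 2-0 = 2.

2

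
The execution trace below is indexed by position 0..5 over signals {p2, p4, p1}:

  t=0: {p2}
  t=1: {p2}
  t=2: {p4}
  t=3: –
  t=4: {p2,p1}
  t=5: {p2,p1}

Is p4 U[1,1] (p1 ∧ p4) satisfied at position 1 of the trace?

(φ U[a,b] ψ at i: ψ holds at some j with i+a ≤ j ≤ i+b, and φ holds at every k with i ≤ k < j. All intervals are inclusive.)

No

Need some j in [2,2] with (p1 ∧ p4), and p4 at every k in [1,j-1].
  j=2: (p1 ∧ p4) false.
No j in the window works → until fails.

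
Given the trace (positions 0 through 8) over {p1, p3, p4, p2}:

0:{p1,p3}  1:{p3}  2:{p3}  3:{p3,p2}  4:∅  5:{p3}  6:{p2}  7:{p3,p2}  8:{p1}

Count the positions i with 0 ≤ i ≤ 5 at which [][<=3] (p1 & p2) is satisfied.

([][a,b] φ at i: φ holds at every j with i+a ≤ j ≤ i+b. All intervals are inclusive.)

Evaluate at each i in [0,5]:
  i=0: ✗ (fails at j=0)
  i=1: ✗ (fails at j=1)
  i=2: ✗ (fails at j=2)
  i=3: ✗ (fails at j=3)
  i=4: ✗ (fails at j=4)
  i=5: ✗ (fails at j=5)
Positions where it holds: {} → 0.

0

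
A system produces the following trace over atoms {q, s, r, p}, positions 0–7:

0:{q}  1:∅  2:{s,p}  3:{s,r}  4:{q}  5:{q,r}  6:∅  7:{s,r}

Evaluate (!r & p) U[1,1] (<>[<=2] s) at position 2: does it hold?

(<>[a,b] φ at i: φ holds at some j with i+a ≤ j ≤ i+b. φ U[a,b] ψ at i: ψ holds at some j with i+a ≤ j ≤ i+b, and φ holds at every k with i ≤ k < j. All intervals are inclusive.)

Need some j in [3,3] with <>[<=2] s, and (!r & p) at every k in [2,j-1].
  j=3: <>[<=2] s holds; (!r & p) holds at every k in [2,2] → satisfied.

Holds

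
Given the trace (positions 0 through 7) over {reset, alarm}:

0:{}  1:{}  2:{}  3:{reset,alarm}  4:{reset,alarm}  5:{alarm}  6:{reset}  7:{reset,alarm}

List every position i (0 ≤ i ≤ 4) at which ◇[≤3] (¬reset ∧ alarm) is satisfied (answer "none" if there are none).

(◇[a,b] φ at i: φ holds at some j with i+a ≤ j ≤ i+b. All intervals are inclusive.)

2, 3, 4

Evaluate at each i in [0,4]:
  i=0: ✗ (none in [0,3])
  i=1: ✗ (none in [1,4])
  i=2: ✓ (witness j=5)
  i=3: ✓ (witness j=5)
  i=4: ✓ (witness j=5)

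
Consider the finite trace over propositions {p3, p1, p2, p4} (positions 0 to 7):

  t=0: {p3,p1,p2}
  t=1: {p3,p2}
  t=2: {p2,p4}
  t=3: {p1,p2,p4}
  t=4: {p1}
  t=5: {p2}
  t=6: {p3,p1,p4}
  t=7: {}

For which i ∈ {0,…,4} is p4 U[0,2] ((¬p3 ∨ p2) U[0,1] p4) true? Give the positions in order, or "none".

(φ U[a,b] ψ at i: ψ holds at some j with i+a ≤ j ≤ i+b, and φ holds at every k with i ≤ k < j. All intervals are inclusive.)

Evaluate at each i in [0,4]:
  i=0: ✗ (lhs fails at k=0 before rhs at j=1)
  i=1: ✓ (rhs at j=1)
  i=2: ✓ (rhs at j=2)
  i=3: ✓ (rhs at j=3)
  i=4: ✗ (lhs fails at k=4 before rhs at j=5)

1, 2, 3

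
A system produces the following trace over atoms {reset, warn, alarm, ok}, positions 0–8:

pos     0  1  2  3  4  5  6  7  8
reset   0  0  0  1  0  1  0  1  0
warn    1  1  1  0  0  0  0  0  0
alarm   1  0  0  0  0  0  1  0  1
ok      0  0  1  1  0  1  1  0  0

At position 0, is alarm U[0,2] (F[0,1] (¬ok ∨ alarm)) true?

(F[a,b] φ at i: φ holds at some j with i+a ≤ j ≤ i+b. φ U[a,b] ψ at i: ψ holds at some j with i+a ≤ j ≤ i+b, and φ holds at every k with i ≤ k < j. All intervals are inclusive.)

Need some j in [0,2] with F[0,1] (¬ok ∨ alarm), and alarm at every k in [0,j-1].
  j=0: F[0,1] (¬ok ∨ alarm) holds; no prefix to check → satisfied.

Yes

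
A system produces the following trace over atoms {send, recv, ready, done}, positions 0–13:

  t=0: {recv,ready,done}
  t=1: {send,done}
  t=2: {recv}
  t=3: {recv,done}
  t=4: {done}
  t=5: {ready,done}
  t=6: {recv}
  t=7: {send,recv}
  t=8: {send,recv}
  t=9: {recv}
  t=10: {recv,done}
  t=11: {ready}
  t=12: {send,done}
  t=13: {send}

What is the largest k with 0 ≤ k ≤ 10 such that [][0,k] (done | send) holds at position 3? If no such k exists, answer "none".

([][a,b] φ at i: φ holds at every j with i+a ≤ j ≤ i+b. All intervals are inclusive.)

2

(done | send) must hold from j=3 onward; find where it first fails.
  j=3: holds
  j=4: holds
  j=5: holds
  j=6: fails
Holds on [3,5], so largest k = 2.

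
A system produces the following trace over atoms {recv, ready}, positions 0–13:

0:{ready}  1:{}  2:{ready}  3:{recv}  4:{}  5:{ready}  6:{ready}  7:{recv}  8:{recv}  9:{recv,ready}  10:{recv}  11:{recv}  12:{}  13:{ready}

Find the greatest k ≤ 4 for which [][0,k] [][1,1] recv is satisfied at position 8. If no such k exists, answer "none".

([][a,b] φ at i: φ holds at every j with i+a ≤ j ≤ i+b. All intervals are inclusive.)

[][1,1] recv must hold from j=8 onward; find where it first fails.
  j=8: holds
  j=9: holds
  j=10: holds
  j=11: fails
Holds on [8,10], so largest k = 2.

2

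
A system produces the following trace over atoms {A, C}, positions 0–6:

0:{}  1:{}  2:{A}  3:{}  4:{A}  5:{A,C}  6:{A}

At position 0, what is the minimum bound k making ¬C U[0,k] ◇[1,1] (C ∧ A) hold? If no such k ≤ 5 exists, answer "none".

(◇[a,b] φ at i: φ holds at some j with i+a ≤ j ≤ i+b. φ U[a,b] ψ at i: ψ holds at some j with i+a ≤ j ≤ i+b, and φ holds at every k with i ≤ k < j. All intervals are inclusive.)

4

Need earliest j ≥ 0 with ◇[1,1] (C ∧ A), and ¬C at every k in [0,j-1].
  j=0: rhs fails.
  j=1: rhs fails.
  j=2: rhs fails.
  j=3: rhs fails.
  j=4: rhs holds; lhs holds on [0,3]. k = 4.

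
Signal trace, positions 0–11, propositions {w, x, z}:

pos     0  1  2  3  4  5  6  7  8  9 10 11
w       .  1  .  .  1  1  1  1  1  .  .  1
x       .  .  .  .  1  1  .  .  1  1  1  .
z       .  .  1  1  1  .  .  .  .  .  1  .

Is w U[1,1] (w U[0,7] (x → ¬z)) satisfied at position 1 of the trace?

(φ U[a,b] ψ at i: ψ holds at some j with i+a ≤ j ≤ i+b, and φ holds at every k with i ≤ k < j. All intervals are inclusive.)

True

Need some j in [2,2] with (w U[0,7] (x → ¬z)), and w at every k in [1,j-1].
  j=2: (w U[0,7] (x → ¬z)) holds; w holds at every k in [1,1] → satisfied.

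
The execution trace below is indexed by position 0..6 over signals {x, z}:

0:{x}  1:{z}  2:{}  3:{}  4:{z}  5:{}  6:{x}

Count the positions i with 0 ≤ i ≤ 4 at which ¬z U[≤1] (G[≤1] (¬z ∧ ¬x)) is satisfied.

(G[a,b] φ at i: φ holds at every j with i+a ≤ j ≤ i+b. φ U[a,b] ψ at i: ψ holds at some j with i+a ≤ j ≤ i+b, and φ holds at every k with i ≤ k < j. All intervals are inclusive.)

1

Evaluate at each i in [0,4]:
  i=0: ✗ (no rhs in [0,1])
  i=1: ✗ (lhs fails at k=1 before rhs at j=2)
  i=2: ✓ (rhs at j=2)
  i=3: ✗ (no rhs in [3,4])
  i=4: ✗ (no rhs in [4,5])
Positions where it holds: {2} → 1.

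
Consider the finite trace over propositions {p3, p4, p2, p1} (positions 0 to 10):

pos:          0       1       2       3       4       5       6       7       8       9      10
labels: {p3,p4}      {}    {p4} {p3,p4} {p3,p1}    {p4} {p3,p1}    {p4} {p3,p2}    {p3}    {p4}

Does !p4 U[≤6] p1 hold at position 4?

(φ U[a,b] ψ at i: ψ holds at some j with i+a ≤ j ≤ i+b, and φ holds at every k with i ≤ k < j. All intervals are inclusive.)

Need some j in [4,10] with p1, and !p4 at every k in [4,j-1].
  j=4: p1 holds; no prefix to check → satisfied.

Yes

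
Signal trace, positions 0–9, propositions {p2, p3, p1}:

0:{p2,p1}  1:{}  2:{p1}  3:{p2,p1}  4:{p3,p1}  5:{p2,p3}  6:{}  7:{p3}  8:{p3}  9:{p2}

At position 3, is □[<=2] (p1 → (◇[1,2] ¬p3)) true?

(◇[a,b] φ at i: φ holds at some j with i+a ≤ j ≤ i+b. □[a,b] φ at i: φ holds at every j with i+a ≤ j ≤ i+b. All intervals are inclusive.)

Does not hold

Check (p1 → (◇[1,2] ¬p3)) at every j in [3,5]:
  j=3: antecedent true; consequent fails (none in [4,5]) → ✗
  j=4: antecedent true; consequent holds (witness at 6) → ✓
  j=5: antecedent false → ✓
Fails at j=3 → formula fails.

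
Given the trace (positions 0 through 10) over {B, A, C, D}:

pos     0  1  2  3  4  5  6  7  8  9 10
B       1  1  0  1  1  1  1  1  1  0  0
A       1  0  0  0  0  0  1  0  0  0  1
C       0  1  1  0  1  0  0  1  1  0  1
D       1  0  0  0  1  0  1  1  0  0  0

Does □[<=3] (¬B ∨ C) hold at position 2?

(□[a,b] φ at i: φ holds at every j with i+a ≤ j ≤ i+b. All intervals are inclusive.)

Does not hold

Check (¬B ∨ C) at every j in [2,5]:
  j=2: true
  j=3: false
  j=4: true
  j=5: false
Fails at j=3 → formula fails.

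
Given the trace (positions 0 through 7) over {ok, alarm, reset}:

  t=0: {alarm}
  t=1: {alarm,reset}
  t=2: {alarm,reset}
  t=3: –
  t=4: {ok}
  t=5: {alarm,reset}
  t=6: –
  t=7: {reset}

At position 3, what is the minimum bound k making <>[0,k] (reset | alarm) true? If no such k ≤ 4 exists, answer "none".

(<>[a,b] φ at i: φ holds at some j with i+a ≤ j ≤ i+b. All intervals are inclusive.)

2

Scan j = 3,4,… for (reset | alarm):
  j=3: fails
  j=4: fails
  j=5: holds
First hit at j=5, so smallest k = 5-3 = 2.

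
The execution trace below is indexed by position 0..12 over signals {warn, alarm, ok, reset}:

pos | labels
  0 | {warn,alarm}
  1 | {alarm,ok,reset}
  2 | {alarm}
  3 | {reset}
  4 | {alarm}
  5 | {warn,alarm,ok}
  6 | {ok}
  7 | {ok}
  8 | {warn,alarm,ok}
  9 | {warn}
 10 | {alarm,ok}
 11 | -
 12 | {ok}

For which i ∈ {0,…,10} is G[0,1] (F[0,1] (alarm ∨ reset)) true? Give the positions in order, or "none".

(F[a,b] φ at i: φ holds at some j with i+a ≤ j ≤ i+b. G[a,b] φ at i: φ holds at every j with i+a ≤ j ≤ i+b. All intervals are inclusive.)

0, 1, 2, 3, 4, 7, 8, 9

Evaluate at each i in [0,10]:
  i=0: ✓ (all of [0,1])
  i=1: ✓ (all of [1,2])
  i=2: ✓ (all of [2,3])
  i=3: ✓ (all of [3,4])
  i=4: ✓ (all of [4,5])
  i=5: ✗ (fails at j=6)
  i=6: ✗ (fails at j=6)
  i=7: ✓ (all of [7,8])
  i=8: ✓ (all of [8,9])
  i=9: ✓ (all of [9,10])
  i=10: ✗ (fails at j=11)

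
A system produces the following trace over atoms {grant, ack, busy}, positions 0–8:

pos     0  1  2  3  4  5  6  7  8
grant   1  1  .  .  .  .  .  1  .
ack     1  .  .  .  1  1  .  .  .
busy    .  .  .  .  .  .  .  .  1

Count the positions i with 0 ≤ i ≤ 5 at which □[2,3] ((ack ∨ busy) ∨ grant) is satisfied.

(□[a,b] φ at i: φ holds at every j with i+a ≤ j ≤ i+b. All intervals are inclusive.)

Evaluate at each i in [0,5]:
  i=0: ✗ (fails at j=2)
  i=1: ✗ (fails at j=3)
  i=2: ✓ (all of [4,5])
  i=3: ✗ (fails at j=6)
  i=4: ✗ (fails at j=6)
  i=5: ✓ (all of [7,8])
Positions where it holds: {2, 5} → 2.

2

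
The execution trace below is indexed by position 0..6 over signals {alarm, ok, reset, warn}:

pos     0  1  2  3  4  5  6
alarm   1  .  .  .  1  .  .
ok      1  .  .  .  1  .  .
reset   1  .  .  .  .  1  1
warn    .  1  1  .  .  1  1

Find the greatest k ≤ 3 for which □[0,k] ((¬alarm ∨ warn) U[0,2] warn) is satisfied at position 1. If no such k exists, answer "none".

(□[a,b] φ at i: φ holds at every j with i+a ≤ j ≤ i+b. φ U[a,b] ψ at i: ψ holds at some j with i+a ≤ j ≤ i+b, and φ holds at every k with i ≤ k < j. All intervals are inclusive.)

((¬alarm ∨ warn) U[0,2] warn) must hold from j=1 onward; find where it first fails.
  j=1: holds
  j=2: holds
  j=3: fails
Holds on [1,2], so largest k = 1.

1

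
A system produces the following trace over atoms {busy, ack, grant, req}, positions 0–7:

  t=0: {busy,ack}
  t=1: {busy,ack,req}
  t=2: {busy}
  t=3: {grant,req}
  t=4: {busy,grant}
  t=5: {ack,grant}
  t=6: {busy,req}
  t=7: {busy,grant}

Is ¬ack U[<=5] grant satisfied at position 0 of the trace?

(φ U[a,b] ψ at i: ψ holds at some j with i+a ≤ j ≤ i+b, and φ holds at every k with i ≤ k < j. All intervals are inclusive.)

Need some j in [0,5] with grant, and ¬ack at every k in [0,j-1].
  j=0: grant false.
  j=1: grant false.
  j=2: grant false.
  j=3: grant holds, but ¬ack fails at k=0 → not this j.
  j=4: grant holds, but ¬ack fails at k=0 → not this j.
  j=5: grant holds, but ¬ack fails at k=0 → not this j.
No j in the window works → until fails.

False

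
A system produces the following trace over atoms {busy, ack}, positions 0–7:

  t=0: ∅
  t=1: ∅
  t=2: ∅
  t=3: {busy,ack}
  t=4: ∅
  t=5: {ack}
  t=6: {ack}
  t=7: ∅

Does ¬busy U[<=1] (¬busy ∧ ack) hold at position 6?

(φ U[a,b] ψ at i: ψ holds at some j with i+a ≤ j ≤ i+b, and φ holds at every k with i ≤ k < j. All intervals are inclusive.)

Need some j in [6,7] with (¬busy ∧ ack), and ¬busy at every k in [6,j-1].
  j=6: (¬busy ∧ ack) holds; no prefix to check → satisfied.

Yes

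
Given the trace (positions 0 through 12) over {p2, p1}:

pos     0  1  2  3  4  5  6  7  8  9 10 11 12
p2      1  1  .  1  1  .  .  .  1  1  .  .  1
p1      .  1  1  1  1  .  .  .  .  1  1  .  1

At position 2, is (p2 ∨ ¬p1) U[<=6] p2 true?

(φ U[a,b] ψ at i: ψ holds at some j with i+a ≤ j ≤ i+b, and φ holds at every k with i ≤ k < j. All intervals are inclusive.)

False

Need some j in [2,8] with p2, and (p2 ∨ ¬p1) at every k in [2,j-1].
  j=2: p2 false.
  j=3: p2 holds, but (p2 ∨ ¬p1) fails at k=2 → not this j.
  j=4: p2 holds, but (p2 ∨ ¬p1) fails at k=2 → not this j.
  j=5: p2 false.
  j=6: p2 false.
  j=7: p2 false.
  j=8: p2 holds, but (p2 ∨ ¬p1) fails at k=2 → not this j.
No j in the window works → until fails.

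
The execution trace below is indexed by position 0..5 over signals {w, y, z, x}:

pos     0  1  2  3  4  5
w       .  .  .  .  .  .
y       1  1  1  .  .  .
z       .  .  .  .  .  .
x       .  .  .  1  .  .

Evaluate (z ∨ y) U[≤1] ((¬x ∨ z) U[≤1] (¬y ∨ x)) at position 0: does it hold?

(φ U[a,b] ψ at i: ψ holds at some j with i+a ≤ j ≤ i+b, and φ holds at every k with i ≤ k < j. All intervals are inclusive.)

Need some j in [0,1] with ((¬x ∨ z) U[≤1] (¬y ∨ x)), and (z ∨ y) at every k in [0,j-1].
  j=0: ((¬x ∨ z) U[≤1] (¬y ∨ x)) — fails.
  j=1: ((¬x ∨ z) U[≤1] (¬y ∨ x)) — fails.
No j in the window works → until fails.

False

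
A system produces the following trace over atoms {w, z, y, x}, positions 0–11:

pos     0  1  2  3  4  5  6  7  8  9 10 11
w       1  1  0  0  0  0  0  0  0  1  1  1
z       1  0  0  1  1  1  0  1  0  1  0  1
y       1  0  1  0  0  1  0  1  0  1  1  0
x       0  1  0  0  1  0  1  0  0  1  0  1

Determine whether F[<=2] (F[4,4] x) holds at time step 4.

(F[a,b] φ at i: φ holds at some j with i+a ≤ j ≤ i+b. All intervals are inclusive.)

Check F[4,4] x at each j in [4,6]:
  j=4: fails (none in [8,8])
  j=5: holds (witness at 9)
  j=6: fails (none in [10,10])
Found at j=5 → formula holds.

True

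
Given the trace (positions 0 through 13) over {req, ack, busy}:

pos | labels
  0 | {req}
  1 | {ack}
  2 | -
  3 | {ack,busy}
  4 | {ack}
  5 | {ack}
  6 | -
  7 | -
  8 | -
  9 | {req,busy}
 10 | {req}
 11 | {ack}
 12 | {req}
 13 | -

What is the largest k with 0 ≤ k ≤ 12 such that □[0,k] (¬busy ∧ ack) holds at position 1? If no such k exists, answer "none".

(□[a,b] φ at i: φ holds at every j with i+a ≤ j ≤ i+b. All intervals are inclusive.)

(¬busy ∧ ack) must hold from j=1 onward; find where it first fails.
  j=1: holds
  j=2: fails
Holds on [1,1], so largest k = 0.

0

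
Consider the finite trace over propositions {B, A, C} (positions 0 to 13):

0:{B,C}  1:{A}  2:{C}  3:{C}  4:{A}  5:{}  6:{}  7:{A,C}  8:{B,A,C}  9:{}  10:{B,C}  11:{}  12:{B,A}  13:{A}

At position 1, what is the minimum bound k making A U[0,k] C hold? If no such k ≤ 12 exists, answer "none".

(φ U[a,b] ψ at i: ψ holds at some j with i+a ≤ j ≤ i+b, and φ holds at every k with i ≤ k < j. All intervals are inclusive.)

Need earliest j ≥ 1 with C, and A at every k in [1,j-1].
  j=1: rhs fails.
  j=2: rhs holds; lhs holds on [1,1]. k = 1.

1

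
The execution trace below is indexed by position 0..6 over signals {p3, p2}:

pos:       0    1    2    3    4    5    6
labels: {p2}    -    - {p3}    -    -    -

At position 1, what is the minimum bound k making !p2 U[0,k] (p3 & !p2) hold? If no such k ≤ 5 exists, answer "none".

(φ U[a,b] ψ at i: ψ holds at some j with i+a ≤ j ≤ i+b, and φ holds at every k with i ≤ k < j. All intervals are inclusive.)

2

Need earliest j ≥ 1 with (p3 & !p2), and !p2 at every k in [1,j-1].
  j=1: rhs fails.
  j=2: rhs fails.
  j=3: rhs holds; lhs holds on [1,2]. k = 2.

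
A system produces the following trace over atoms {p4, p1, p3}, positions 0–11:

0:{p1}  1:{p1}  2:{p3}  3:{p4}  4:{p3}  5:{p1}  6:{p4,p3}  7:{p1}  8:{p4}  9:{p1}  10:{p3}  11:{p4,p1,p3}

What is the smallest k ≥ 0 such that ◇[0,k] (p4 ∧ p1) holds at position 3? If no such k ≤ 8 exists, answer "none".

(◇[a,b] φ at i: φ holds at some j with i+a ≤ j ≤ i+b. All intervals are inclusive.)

Scan j = 3,4,… for (p4 ∧ p1):
  j=3: fails
  j=4: fails
  j=5: fails
  j=6: fails
  j=7: fails
  j=8: fails
  j=9: fails
  j=10: fails
  j=11: holds
First hit at j=11, so smallest k = 11-3 = 8.

8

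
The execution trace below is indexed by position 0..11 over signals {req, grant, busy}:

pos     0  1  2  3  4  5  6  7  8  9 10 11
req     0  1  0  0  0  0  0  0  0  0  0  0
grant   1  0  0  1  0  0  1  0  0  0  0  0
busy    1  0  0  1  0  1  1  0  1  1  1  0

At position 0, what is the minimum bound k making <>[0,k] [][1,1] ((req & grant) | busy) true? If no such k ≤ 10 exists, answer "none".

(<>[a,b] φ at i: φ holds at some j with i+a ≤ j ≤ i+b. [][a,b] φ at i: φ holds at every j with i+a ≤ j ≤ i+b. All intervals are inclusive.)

Scan j = 0,1,… for [][1,1] ((req & grant) | busy):
  j=0: fails
  j=1: fails
  j=2: holds
First hit at j=2, so smallest k = 2-0 = 2.

2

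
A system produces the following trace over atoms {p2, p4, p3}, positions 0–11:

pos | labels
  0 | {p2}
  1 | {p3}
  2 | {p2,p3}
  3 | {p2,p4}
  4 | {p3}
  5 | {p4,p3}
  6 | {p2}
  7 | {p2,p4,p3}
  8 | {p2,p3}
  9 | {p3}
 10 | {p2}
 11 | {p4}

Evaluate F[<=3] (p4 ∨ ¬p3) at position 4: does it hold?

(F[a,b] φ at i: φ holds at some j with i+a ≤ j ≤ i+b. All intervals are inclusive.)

True

Check (p4 ∨ ¬p3) at each j in [4,7]:
  j=4: false
  j=5: true
  j=6: true
  j=7: true
Found at j=5 → formula holds.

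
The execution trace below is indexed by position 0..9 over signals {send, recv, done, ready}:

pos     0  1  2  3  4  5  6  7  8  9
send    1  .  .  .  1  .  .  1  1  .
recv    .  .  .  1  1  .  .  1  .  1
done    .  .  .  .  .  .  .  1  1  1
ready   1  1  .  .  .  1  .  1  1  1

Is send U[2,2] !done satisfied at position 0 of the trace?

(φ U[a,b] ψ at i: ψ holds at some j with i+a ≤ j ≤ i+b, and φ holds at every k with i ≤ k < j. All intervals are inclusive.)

Does not hold

Need some j in [2,2] with !done, and send at every k in [0,j-1].
  j=2: !done holds, but send fails at k=1 → not this j.
No j in the window works → until fails.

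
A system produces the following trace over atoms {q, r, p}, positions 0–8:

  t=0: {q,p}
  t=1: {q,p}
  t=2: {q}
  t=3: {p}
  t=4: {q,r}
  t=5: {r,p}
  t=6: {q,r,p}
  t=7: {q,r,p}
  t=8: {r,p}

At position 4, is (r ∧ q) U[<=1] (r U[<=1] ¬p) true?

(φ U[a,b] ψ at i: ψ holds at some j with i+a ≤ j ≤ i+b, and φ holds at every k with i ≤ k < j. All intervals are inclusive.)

Need some j in [4,5] with (r U[<=1] ¬p), and (r ∧ q) at every k in [4,j-1].
  j=4: (r U[<=1] ¬p) holds; no prefix to check → satisfied.

Yes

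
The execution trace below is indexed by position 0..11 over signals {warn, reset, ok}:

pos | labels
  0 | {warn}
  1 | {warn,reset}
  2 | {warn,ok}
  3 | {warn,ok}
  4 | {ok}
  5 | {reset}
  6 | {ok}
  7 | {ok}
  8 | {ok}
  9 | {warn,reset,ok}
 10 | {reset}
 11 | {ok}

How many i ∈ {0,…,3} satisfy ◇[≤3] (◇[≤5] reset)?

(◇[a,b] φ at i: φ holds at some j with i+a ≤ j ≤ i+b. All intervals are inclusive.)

Evaluate at each i in [0,3]:
  i=0: ✓ (witness j=0)
  i=1: ✓ (witness j=1)
  i=2: ✓ (witness j=2)
  i=3: ✓ (witness j=3)
Positions where it holds: {0, 1, 2, 3} → 4.

4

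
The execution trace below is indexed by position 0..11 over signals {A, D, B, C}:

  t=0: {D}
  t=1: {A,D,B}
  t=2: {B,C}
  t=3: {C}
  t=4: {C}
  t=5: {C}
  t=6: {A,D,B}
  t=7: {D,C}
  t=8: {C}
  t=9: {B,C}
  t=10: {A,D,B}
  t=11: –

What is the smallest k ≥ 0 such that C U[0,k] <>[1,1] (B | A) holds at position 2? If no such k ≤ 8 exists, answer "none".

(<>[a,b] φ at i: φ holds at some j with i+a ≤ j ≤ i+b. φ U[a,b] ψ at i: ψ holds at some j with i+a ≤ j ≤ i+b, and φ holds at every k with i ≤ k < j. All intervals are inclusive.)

3

Need earliest j ≥ 2 with <>[1,1] (B | A), and C at every k in [2,j-1].
  j=2: rhs fails.
  j=3: rhs fails.
  j=4: rhs fails.
  j=5: rhs holds; lhs holds on [2,4]. k = 3.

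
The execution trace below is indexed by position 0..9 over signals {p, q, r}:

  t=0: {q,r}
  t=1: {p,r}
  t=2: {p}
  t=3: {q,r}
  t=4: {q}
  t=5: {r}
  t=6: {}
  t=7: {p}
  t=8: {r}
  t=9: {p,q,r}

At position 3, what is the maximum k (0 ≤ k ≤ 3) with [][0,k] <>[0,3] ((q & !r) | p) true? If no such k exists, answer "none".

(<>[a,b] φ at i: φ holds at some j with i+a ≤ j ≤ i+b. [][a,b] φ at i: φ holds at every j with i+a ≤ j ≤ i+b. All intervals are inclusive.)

<>[0,3] ((q & !r) | p) must hold from j=3 onward; find where it first fails.
  j=3: holds
  j=4: holds
  j=5: holds
  j=6: holds
Holds through j=6; largest k = 3.

3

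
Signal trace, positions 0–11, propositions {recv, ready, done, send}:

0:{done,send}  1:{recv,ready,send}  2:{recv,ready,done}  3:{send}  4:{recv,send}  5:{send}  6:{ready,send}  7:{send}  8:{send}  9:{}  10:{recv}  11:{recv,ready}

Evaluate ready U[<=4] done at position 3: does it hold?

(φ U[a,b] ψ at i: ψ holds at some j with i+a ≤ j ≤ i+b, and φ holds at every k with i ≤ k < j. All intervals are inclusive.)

Need some j in [3,7] with done, and ready at every k in [3,j-1].
  j=3: done false.
  j=4: done false.
  j=5: done false.
  j=6: done false.
  j=7: done false.
No j in the window works → until fails.

Does not hold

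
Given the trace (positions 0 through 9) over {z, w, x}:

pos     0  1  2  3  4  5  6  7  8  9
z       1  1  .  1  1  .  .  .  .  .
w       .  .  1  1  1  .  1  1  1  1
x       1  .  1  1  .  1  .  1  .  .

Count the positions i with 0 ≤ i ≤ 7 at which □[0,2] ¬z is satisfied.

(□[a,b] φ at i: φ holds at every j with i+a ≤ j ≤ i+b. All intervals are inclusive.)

3

Evaluate at each i in [0,7]:
  i=0: ✗ (fails at j=0)
  i=1: ✗ (fails at j=1)
  i=2: ✗ (fails at j=3)
  i=3: ✗ (fails at j=3)
  i=4: ✗ (fails at j=4)
  i=5: ✓ (all of [5,7])
  i=6: ✓ (all of [6,8])
  i=7: ✓ (all of [7,9])
Positions where it holds: {5, 6, 7} → 3.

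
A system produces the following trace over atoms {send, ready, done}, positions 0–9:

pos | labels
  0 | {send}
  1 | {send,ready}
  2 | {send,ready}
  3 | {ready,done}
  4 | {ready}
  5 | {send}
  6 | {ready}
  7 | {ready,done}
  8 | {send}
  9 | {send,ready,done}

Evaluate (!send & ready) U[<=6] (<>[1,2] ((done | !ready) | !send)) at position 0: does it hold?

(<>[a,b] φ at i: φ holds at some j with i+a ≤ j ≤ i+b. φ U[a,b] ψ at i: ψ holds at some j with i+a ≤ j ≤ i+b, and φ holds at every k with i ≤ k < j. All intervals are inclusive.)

False

Need some j in [0,6] with <>[1,2] ((done | !ready) | !send), and (!send & ready) at every k in [0,j-1].
  j=0: <>[1,2] ((done | !ready) | !send) — fails (none in [1,2]).
  j=1: <>[1,2] ((done | !ready) | !send) holds, but (!send & ready) fails at k=0 → not this j.
  j=2: <>[1,2] ((done | !ready) | !send) holds, but (!send & ready) fails at k=0 → not this j.
  j=3: <>[1,2] ((done | !ready) | !send) holds, but (!send & ready) fails at k=0 → not this j.
  j=4: <>[1,2] ((done | !ready) | !send) holds, but (!send & ready) fails at k=0 → not this j.
  j=5: <>[1,2] ((done | !ready) | !send) holds, but (!send & ready) fails at k=0 → not this j.
  j=6: <>[1,2] ((done | !ready) | !send) holds, but (!send & ready) fails at k=0 → not this j.
No j in the window works → until fails.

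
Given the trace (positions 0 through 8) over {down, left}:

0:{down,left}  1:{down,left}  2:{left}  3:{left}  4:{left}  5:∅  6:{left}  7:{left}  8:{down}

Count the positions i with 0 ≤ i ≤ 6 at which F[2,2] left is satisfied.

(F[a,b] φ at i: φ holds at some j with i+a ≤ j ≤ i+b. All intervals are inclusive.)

5

Evaluate at each i in [0,6]:
  i=0: ✓ (witness j=2)
  i=1: ✓ (witness j=3)
  i=2: ✓ (witness j=4)
  i=3: ✗ (none in [5,5])
  i=4: ✓ (witness j=6)
  i=5: ✓ (witness j=7)
  i=6: ✗ (none in [8,8])
Positions where it holds: {0, 1, 2, 4, 5} → 5.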